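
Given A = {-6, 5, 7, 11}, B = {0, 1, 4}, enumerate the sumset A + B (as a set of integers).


A + B = {a + b : a ∈ A, b ∈ B}.
Enumerate all |A|·|B| = 4·3 = 12 pairs (a, b) and collect distinct sums.
a = -6: -6+0=-6, -6+1=-5, -6+4=-2
a = 5: 5+0=5, 5+1=6, 5+4=9
a = 7: 7+0=7, 7+1=8, 7+4=11
a = 11: 11+0=11, 11+1=12, 11+4=15
Collecting distinct sums: A + B = {-6, -5, -2, 5, 6, 7, 8, 9, 11, 12, 15}
|A + B| = 11

A + B = {-6, -5, -2, 5, 6, 7, 8, 9, 11, 12, 15}


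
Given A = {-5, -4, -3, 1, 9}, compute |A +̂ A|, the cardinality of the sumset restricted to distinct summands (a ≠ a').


Restricted sumset: A +̂ A = {a + a' : a ∈ A, a' ∈ A, a ≠ a'}.
Equivalently, take A + A and drop any sum 2a that is achievable ONLY as a + a for a ∈ A (i.e. sums representable only with equal summands).
Enumerate pairs (a, a') with a < a' (symmetric, so each unordered pair gives one sum; this covers all a ≠ a'):
  -5 + -4 = -9
  -5 + -3 = -8
  -5 + 1 = -4
  -5 + 9 = 4
  -4 + -3 = -7
  -4 + 1 = -3
  -4 + 9 = 5
  -3 + 1 = -2
  -3 + 9 = 6
  1 + 9 = 10
Collected distinct sums: {-9, -8, -7, -4, -3, -2, 4, 5, 6, 10}
|A +̂ A| = 10
(Reference bound: |A +̂ A| ≥ 2|A| - 3 for |A| ≥ 2, with |A| = 5 giving ≥ 7.)

|A +̂ A| = 10


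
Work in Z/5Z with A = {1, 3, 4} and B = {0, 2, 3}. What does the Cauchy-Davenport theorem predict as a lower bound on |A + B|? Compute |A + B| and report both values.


Cauchy-Davenport: |A + B| ≥ min(p, |A| + |B| - 1) for A, B nonempty in Z/pZ.
|A| = 3, |B| = 3, p = 5.
CD lower bound = min(5, 3 + 3 - 1) = min(5, 5) = 5.
Compute A + B mod 5 directly:
a = 1: 1+0=1, 1+2=3, 1+3=4
a = 3: 3+0=3, 3+2=0, 3+3=1
a = 4: 4+0=4, 4+2=1, 4+3=2
A + B = {0, 1, 2, 3, 4}, so |A + B| = 5.
Verify: 5 ≥ 5? Yes ✓.

CD lower bound = 5, actual |A + B| = 5.


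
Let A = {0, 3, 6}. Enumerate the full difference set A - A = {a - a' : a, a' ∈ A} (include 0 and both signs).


A - A = {a - a' : a, a' ∈ A}.
Compute a - a' for each ordered pair (a, a'):
a = 0: 0-0=0, 0-3=-3, 0-6=-6
a = 3: 3-0=3, 3-3=0, 3-6=-3
a = 6: 6-0=6, 6-3=3, 6-6=0
Collecting distinct values (and noting 0 appears from a-a):
A - A = {-6, -3, 0, 3, 6}
|A - A| = 5

A - A = {-6, -3, 0, 3, 6}


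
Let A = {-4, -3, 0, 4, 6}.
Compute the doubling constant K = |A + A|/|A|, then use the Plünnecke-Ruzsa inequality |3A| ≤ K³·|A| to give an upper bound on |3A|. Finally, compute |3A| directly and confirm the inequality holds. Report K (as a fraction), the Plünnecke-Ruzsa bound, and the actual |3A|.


|A| = 5.
Step 1: Compute A + A by enumerating all 25 pairs.
A + A = {-8, -7, -6, -4, -3, 0, 1, 2, 3, 4, 6, 8, 10, 12}, so |A + A| = 14.
Step 2: Doubling constant K = |A + A|/|A| = 14/5 = 14/5 ≈ 2.8000.
Step 3: Plünnecke-Ruzsa gives |3A| ≤ K³·|A| = (2.8000)³ · 5 ≈ 109.7600.
Step 4: Compute 3A = A + A + A directly by enumerating all triples (a,b,c) ∈ A³; |3A| = 26.
Step 5: Check 26 ≤ 109.7600? Yes ✓.

K = 14/5, Plünnecke-Ruzsa bound K³|A| ≈ 109.7600, |3A| = 26, inequality holds.


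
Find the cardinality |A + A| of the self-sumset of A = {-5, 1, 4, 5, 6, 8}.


A + A = {a + a' : a, a' ∈ A}; |A| = 6.
General bounds: 2|A| - 1 ≤ |A + A| ≤ |A|(|A|+1)/2, i.e. 11 ≤ |A + A| ≤ 21.
Lower bound 2|A|-1 is attained iff A is an arithmetic progression.
Enumerate sums a + a' for a ≤ a' (symmetric, so this suffices):
a = -5: -5+-5=-10, -5+1=-4, -5+4=-1, -5+5=0, -5+6=1, -5+8=3
a = 1: 1+1=2, 1+4=5, 1+5=6, 1+6=7, 1+8=9
a = 4: 4+4=8, 4+5=9, 4+6=10, 4+8=12
a = 5: 5+5=10, 5+6=11, 5+8=13
a = 6: 6+6=12, 6+8=14
a = 8: 8+8=16
Distinct sums: {-10, -4, -1, 0, 1, 2, 3, 5, 6, 7, 8, 9, 10, 11, 12, 13, 14, 16}
|A + A| = 18

|A + A| = 18


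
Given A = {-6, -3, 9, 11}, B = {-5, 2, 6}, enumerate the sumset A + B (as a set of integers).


A + B = {a + b : a ∈ A, b ∈ B}.
Enumerate all |A|·|B| = 4·3 = 12 pairs (a, b) and collect distinct sums.
a = -6: -6+-5=-11, -6+2=-4, -6+6=0
a = -3: -3+-5=-8, -3+2=-1, -3+6=3
a = 9: 9+-5=4, 9+2=11, 9+6=15
a = 11: 11+-5=6, 11+2=13, 11+6=17
Collecting distinct sums: A + B = {-11, -8, -4, -1, 0, 3, 4, 6, 11, 13, 15, 17}
|A + B| = 12

A + B = {-11, -8, -4, -1, 0, 3, 4, 6, 11, 13, 15, 17}


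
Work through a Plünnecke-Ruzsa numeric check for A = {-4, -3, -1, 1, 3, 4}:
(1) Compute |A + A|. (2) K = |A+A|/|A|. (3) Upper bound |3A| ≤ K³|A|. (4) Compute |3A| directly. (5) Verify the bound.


|A| = 6.
Step 1: Compute A + A by enumerating all 36 pairs.
A + A = {-8, -7, -6, -5, -4, -3, -2, -1, 0, 1, 2, 3, 4, 5, 6, 7, 8}, so |A + A| = 17.
Step 2: Doubling constant K = |A + A|/|A| = 17/6 = 17/6 ≈ 2.8333.
Step 3: Plünnecke-Ruzsa gives |3A| ≤ K³·|A| = (2.8333)³ · 6 ≈ 136.4722.
Step 4: Compute 3A = A + A + A directly by enumerating all triples (a,b,c) ∈ A³; |3A| = 25.
Step 5: Check 25 ≤ 136.4722? Yes ✓.

K = 17/6, Plünnecke-Ruzsa bound K³|A| ≈ 136.4722, |3A| = 25, inequality holds.


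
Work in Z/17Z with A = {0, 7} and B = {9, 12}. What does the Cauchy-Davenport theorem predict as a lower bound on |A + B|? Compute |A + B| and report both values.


Cauchy-Davenport: |A + B| ≥ min(p, |A| + |B| - 1) for A, B nonempty in Z/pZ.
|A| = 2, |B| = 2, p = 17.
CD lower bound = min(17, 2 + 2 - 1) = min(17, 3) = 3.
Compute A + B mod 17 directly:
a = 0: 0+9=9, 0+12=12
a = 7: 7+9=16, 7+12=2
A + B = {2, 9, 12, 16}, so |A + B| = 4.
Verify: 4 ≥ 3? Yes ✓.

CD lower bound = 3, actual |A + B| = 4.


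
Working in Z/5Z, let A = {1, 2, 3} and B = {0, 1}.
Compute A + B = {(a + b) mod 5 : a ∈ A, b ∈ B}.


Work in Z/5Z: reduce every sum a + b modulo 5.
Enumerate all 6 pairs:
a = 1: 1+0=1, 1+1=2
a = 2: 2+0=2, 2+1=3
a = 3: 3+0=3, 3+1=4
Distinct residues collected: {1, 2, 3, 4}
|A + B| = 4 (out of 5 total residues).

A + B = {1, 2, 3, 4}


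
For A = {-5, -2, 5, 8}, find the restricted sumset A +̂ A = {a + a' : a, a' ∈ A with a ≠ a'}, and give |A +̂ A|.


Restricted sumset: A +̂ A = {a + a' : a ∈ A, a' ∈ A, a ≠ a'}.
Equivalently, take A + A and drop any sum 2a that is achievable ONLY as a + a for a ∈ A (i.e. sums representable only with equal summands).
Enumerate pairs (a, a') with a < a' (symmetric, so each unordered pair gives one sum; this covers all a ≠ a'):
  -5 + -2 = -7
  -5 + 5 = 0
  -5 + 8 = 3
  -2 + 5 = 3
  -2 + 8 = 6
  5 + 8 = 13
Collected distinct sums: {-7, 0, 3, 6, 13}
|A +̂ A| = 5
(Reference bound: |A +̂ A| ≥ 2|A| - 3 for |A| ≥ 2, with |A| = 4 giving ≥ 5.)

|A +̂ A| = 5


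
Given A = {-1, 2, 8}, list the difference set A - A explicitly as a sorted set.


A - A = {a - a' : a, a' ∈ A}.
Compute a - a' for each ordered pair (a, a'):
a = -1: -1--1=0, -1-2=-3, -1-8=-9
a = 2: 2--1=3, 2-2=0, 2-8=-6
a = 8: 8--1=9, 8-2=6, 8-8=0
Collecting distinct values (and noting 0 appears from a-a):
A - A = {-9, -6, -3, 0, 3, 6, 9}
|A - A| = 7

A - A = {-9, -6, -3, 0, 3, 6, 9}


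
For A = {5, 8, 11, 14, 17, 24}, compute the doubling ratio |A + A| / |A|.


|A| = 6.
Compute A + A by enumerating all 36 pairs.
A + A = {10, 13, 16, 19, 22, 25, 28, 29, 31, 32, 34, 35, 38, 41, 48}, so |A + A| = 15.
K = |A + A| / |A| = 15/6 = 5/2 ≈ 2.5000.
Reference: AP of size 6 gives K = 11/6 ≈ 1.8333; a fully generic set of size 6 gives K ≈ 3.5000.

|A| = 6, |A + A| = 15, K = 15/6 = 5/2.


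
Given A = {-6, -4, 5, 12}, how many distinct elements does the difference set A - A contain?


A - A = {a - a' : a, a' ∈ A}; |A| = 4.
Bounds: 2|A|-1 ≤ |A - A| ≤ |A|² - |A| + 1, i.e. 7 ≤ |A - A| ≤ 13.
Note: 0 ∈ A - A always (from a - a). The set is symmetric: if d ∈ A - A then -d ∈ A - A.
Enumerate nonzero differences d = a - a' with a > a' (then include -d):
Positive differences: {2, 7, 9, 11, 16, 18}
Full difference set: {0} ∪ (positive diffs) ∪ (negative diffs).
|A - A| = 1 + 2·6 = 13 (matches direct enumeration: 13).

|A - A| = 13


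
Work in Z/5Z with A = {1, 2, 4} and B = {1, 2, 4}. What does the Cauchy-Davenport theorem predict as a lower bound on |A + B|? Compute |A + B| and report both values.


Cauchy-Davenport: |A + B| ≥ min(p, |A| + |B| - 1) for A, B nonempty in Z/pZ.
|A| = 3, |B| = 3, p = 5.
CD lower bound = min(5, 3 + 3 - 1) = min(5, 5) = 5.
Compute A + B mod 5 directly:
a = 1: 1+1=2, 1+2=3, 1+4=0
a = 2: 2+1=3, 2+2=4, 2+4=1
a = 4: 4+1=0, 4+2=1, 4+4=3
A + B = {0, 1, 2, 3, 4}, so |A + B| = 5.
Verify: 5 ≥ 5? Yes ✓.

CD lower bound = 5, actual |A + B| = 5.


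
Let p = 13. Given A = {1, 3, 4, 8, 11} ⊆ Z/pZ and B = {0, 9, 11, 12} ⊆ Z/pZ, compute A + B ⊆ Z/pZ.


Work in Z/13Z: reduce every sum a + b modulo 13.
Enumerate all 20 pairs:
a = 1: 1+0=1, 1+9=10, 1+11=12, 1+12=0
a = 3: 3+0=3, 3+9=12, 3+11=1, 3+12=2
a = 4: 4+0=4, 4+9=0, 4+11=2, 4+12=3
a = 8: 8+0=8, 8+9=4, 8+11=6, 8+12=7
a = 11: 11+0=11, 11+9=7, 11+11=9, 11+12=10
Distinct residues collected: {0, 1, 2, 3, 4, 6, 7, 8, 9, 10, 11, 12}
|A + B| = 12 (out of 13 total residues).

A + B = {0, 1, 2, 3, 4, 6, 7, 8, 9, 10, 11, 12}


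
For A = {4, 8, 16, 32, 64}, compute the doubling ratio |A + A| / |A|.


|A| = 5.
Compute A + A by enumerating all 25 pairs.
A + A = {8, 12, 16, 20, 24, 32, 36, 40, 48, 64, 68, 72, 80, 96, 128}, so |A + A| = 15.
K = |A + A| / |A| = 15/5 = 3/1 ≈ 3.0000.
Reference: AP of size 5 gives K = 9/5 ≈ 1.8000; a fully generic set of size 5 gives K ≈ 3.0000.

|A| = 5, |A + A| = 15, K = 15/5 = 3/1.


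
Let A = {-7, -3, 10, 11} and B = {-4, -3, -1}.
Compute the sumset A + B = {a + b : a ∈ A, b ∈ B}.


A + B = {a + b : a ∈ A, b ∈ B}.
Enumerate all |A|·|B| = 4·3 = 12 pairs (a, b) and collect distinct sums.
a = -7: -7+-4=-11, -7+-3=-10, -7+-1=-8
a = -3: -3+-4=-7, -3+-3=-6, -3+-1=-4
a = 10: 10+-4=6, 10+-3=7, 10+-1=9
a = 11: 11+-4=7, 11+-3=8, 11+-1=10
Collecting distinct sums: A + B = {-11, -10, -8, -7, -6, -4, 6, 7, 8, 9, 10}
|A + B| = 11

A + B = {-11, -10, -8, -7, -6, -4, 6, 7, 8, 9, 10}


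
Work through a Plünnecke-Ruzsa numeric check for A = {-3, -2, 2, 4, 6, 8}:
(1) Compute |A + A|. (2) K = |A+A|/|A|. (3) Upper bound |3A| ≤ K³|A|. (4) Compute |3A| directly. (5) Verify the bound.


|A| = 6.
Step 1: Compute A + A by enumerating all 36 pairs.
A + A = {-6, -5, -4, -1, 0, 1, 2, 3, 4, 5, 6, 8, 10, 12, 14, 16}, so |A + A| = 16.
Step 2: Doubling constant K = |A + A|/|A| = 16/6 = 16/6 ≈ 2.6667.
Step 3: Plünnecke-Ruzsa gives |3A| ≤ K³·|A| = (2.6667)³ · 6 ≈ 113.7778.
Step 4: Compute 3A = A + A + A directly by enumerating all triples (a,b,c) ∈ A³; |3A| = 28.
Step 5: Check 28 ≤ 113.7778? Yes ✓.

K = 16/6, Plünnecke-Ruzsa bound K³|A| ≈ 113.7778, |3A| = 28, inequality holds.


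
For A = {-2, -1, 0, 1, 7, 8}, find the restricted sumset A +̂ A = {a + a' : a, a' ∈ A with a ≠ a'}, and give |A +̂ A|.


Restricted sumset: A +̂ A = {a + a' : a ∈ A, a' ∈ A, a ≠ a'}.
Equivalently, take A + A and drop any sum 2a that is achievable ONLY as a + a for a ∈ A (i.e. sums representable only with equal summands).
Enumerate pairs (a, a') with a < a' (symmetric, so each unordered pair gives one sum; this covers all a ≠ a'):
  -2 + -1 = -3
  -2 + 0 = -2
  -2 + 1 = -1
  -2 + 7 = 5
  -2 + 8 = 6
  -1 + 0 = -1
  -1 + 1 = 0
  -1 + 7 = 6
  -1 + 8 = 7
  0 + 1 = 1
  0 + 7 = 7
  0 + 8 = 8
  1 + 7 = 8
  1 + 8 = 9
  7 + 8 = 15
Collected distinct sums: {-3, -2, -1, 0, 1, 5, 6, 7, 8, 9, 15}
|A +̂ A| = 11
(Reference bound: |A +̂ A| ≥ 2|A| - 3 for |A| ≥ 2, with |A| = 6 giving ≥ 9.)

|A +̂ A| = 11


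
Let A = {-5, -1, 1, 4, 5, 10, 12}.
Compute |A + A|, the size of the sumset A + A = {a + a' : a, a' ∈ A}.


A + A = {a + a' : a, a' ∈ A}; |A| = 7.
General bounds: 2|A| - 1 ≤ |A + A| ≤ |A|(|A|+1)/2, i.e. 13 ≤ |A + A| ≤ 28.
Lower bound 2|A|-1 is attained iff A is an arithmetic progression.
Enumerate sums a + a' for a ≤ a' (symmetric, so this suffices):
a = -5: -5+-5=-10, -5+-1=-6, -5+1=-4, -5+4=-1, -5+5=0, -5+10=5, -5+12=7
a = -1: -1+-1=-2, -1+1=0, -1+4=3, -1+5=4, -1+10=9, -1+12=11
a = 1: 1+1=2, 1+4=5, 1+5=6, 1+10=11, 1+12=13
a = 4: 4+4=8, 4+5=9, 4+10=14, 4+12=16
a = 5: 5+5=10, 5+10=15, 5+12=17
a = 10: 10+10=20, 10+12=22
a = 12: 12+12=24
Distinct sums: {-10, -6, -4, -2, -1, 0, 2, 3, 4, 5, 6, 7, 8, 9, 10, 11, 13, 14, 15, 16, 17, 20, 22, 24}
|A + A| = 24

|A + A| = 24


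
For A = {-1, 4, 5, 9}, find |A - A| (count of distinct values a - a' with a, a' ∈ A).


A - A = {a - a' : a, a' ∈ A}; |A| = 4.
Bounds: 2|A|-1 ≤ |A - A| ≤ |A|² - |A| + 1, i.e. 7 ≤ |A - A| ≤ 13.
Note: 0 ∈ A - A always (from a - a). The set is symmetric: if d ∈ A - A then -d ∈ A - A.
Enumerate nonzero differences d = a - a' with a > a' (then include -d):
Positive differences: {1, 4, 5, 6, 10}
Full difference set: {0} ∪ (positive diffs) ∪ (negative diffs).
|A - A| = 1 + 2·5 = 11 (matches direct enumeration: 11).

|A - A| = 11


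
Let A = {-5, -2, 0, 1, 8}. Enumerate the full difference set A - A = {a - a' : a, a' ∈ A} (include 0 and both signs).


A - A = {a - a' : a, a' ∈ A}.
Compute a - a' for each ordered pair (a, a'):
a = -5: -5--5=0, -5--2=-3, -5-0=-5, -5-1=-6, -5-8=-13
a = -2: -2--5=3, -2--2=0, -2-0=-2, -2-1=-3, -2-8=-10
a = 0: 0--5=5, 0--2=2, 0-0=0, 0-1=-1, 0-8=-8
a = 1: 1--5=6, 1--2=3, 1-0=1, 1-1=0, 1-8=-7
a = 8: 8--5=13, 8--2=10, 8-0=8, 8-1=7, 8-8=0
Collecting distinct values (and noting 0 appears from a-a):
A - A = {-13, -10, -8, -7, -6, -5, -3, -2, -1, 0, 1, 2, 3, 5, 6, 7, 8, 10, 13}
|A - A| = 19

A - A = {-13, -10, -8, -7, -6, -5, -3, -2, -1, 0, 1, 2, 3, 5, 6, 7, 8, 10, 13}


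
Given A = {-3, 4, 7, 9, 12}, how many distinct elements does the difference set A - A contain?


A - A = {a - a' : a, a' ∈ A}; |A| = 5.
Bounds: 2|A|-1 ≤ |A - A| ≤ |A|² - |A| + 1, i.e. 9 ≤ |A - A| ≤ 21.
Note: 0 ∈ A - A always (from a - a). The set is symmetric: if d ∈ A - A then -d ∈ A - A.
Enumerate nonzero differences d = a - a' with a > a' (then include -d):
Positive differences: {2, 3, 5, 7, 8, 10, 12, 15}
Full difference set: {0} ∪ (positive diffs) ∪ (negative diffs).
|A - A| = 1 + 2·8 = 17 (matches direct enumeration: 17).

|A - A| = 17


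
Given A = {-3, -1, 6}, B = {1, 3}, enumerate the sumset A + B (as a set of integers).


A + B = {a + b : a ∈ A, b ∈ B}.
Enumerate all |A|·|B| = 3·2 = 6 pairs (a, b) and collect distinct sums.
a = -3: -3+1=-2, -3+3=0
a = -1: -1+1=0, -1+3=2
a = 6: 6+1=7, 6+3=9
Collecting distinct sums: A + B = {-2, 0, 2, 7, 9}
|A + B| = 5

A + B = {-2, 0, 2, 7, 9}


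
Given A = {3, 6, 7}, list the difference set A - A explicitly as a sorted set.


A - A = {a - a' : a, a' ∈ A}.
Compute a - a' for each ordered pair (a, a'):
a = 3: 3-3=0, 3-6=-3, 3-7=-4
a = 6: 6-3=3, 6-6=0, 6-7=-1
a = 7: 7-3=4, 7-6=1, 7-7=0
Collecting distinct values (and noting 0 appears from a-a):
A - A = {-4, -3, -1, 0, 1, 3, 4}
|A - A| = 7

A - A = {-4, -3, -1, 0, 1, 3, 4}


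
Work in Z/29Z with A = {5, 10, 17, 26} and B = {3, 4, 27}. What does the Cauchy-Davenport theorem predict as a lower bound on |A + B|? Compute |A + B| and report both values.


Cauchy-Davenport: |A + B| ≥ min(p, |A| + |B| - 1) for A, B nonempty in Z/pZ.
|A| = 4, |B| = 3, p = 29.
CD lower bound = min(29, 4 + 3 - 1) = min(29, 6) = 6.
Compute A + B mod 29 directly:
a = 5: 5+3=8, 5+4=9, 5+27=3
a = 10: 10+3=13, 10+4=14, 10+27=8
a = 17: 17+3=20, 17+4=21, 17+27=15
a = 26: 26+3=0, 26+4=1, 26+27=24
A + B = {0, 1, 3, 8, 9, 13, 14, 15, 20, 21, 24}, so |A + B| = 11.
Verify: 11 ≥ 6? Yes ✓.

CD lower bound = 6, actual |A + B| = 11.


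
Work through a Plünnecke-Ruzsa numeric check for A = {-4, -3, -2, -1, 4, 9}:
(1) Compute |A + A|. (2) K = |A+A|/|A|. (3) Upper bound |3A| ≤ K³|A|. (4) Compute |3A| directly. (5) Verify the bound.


|A| = 6.
Step 1: Compute A + A by enumerating all 36 pairs.
A + A = {-8, -7, -6, -5, -4, -3, -2, 0, 1, 2, 3, 5, 6, 7, 8, 13, 18}, so |A + A| = 17.
Step 2: Doubling constant K = |A + A|/|A| = 17/6 = 17/6 ≈ 2.8333.
Step 3: Plünnecke-Ruzsa gives |3A| ≤ K³·|A| = (2.8333)³ · 6 ≈ 136.4722.
Step 4: Compute 3A = A + A + A directly by enumerating all triples (a,b,c) ∈ A³; |3A| = 30.
Step 5: Check 30 ≤ 136.4722? Yes ✓.

K = 17/6, Plünnecke-Ruzsa bound K³|A| ≈ 136.4722, |3A| = 30, inequality holds.


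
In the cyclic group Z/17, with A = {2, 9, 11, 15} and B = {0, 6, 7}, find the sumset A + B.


Work in Z/17Z: reduce every sum a + b modulo 17.
Enumerate all 12 pairs:
a = 2: 2+0=2, 2+6=8, 2+7=9
a = 9: 9+0=9, 9+6=15, 9+7=16
a = 11: 11+0=11, 11+6=0, 11+7=1
a = 15: 15+0=15, 15+6=4, 15+7=5
Distinct residues collected: {0, 1, 2, 4, 5, 8, 9, 11, 15, 16}
|A + B| = 10 (out of 17 total residues).

A + B = {0, 1, 2, 4, 5, 8, 9, 11, 15, 16}


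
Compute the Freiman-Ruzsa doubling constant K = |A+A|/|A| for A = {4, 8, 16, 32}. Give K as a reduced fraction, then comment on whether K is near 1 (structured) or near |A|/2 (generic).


|A| = 4.
Compute A + A by enumerating all 16 pairs.
A + A = {8, 12, 16, 20, 24, 32, 36, 40, 48, 64}, so |A + A| = 10.
K = |A + A| / |A| = 10/4 = 5/2 ≈ 2.5000.
Reference: AP of size 4 gives K = 7/4 ≈ 1.7500; a fully generic set of size 4 gives K ≈ 2.5000.

|A| = 4, |A + A| = 10, K = 10/4 = 5/2.


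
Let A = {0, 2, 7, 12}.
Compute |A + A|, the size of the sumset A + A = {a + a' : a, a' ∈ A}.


A + A = {a + a' : a, a' ∈ A}; |A| = 4.
General bounds: 2|A| - 1 ≤ |A + A| ≤ |A|(|A|+1)/2, i.e. 7 ≤ |A + A| ≤ 10.
Lower bound 2|A|-1 is attained iff A is an arithmetic progression.
Enumerate sums a + a' for a ≤ a' (symmetric, so this suffices):
a = 0: 0+0=0, 0+2=2, 0+7=7, 0+12=12
a = 2: 2+2=4, 2+7=9, 2+12=14
a = 7: 7+7=14, 7+12=19
a = 12: 12+12=24
Distinct sums: {0, 2, 4, 7, 9, 12, 14, 19, 24}
|A + A| = 9

|A + A| = 9


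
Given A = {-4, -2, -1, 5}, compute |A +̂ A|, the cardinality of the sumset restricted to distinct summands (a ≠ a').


Restricted sumset: A +̂ A = {a + a' : a ∈ A, a' ∈ A, a ≠ a'}.
Equivalently, take A + A and drop any sum 2a that is achievable ONLY as a + a for a ∈ A (i.e. sums representable only with equal summands).
Enumerate pairs (a, a') with a < a' (symmetric, so each unordered pair gives one sum; this covers all a ≠ a'):
  -4 + -2 = -6
  -4 + -1 = -5
  -4 + 5 = 1
  -2 + -1 = -3
  -2 + 5 = 3
  -1 + 5 = 4
Collected distinct sums: {-6, -5, -3, 1, 3, 4}
|A +̂ A| = 6
(Reference bound: |A +̂ A| ≥ 2|A| - 3 for |A| ≥ 2, with |A| = 4 giving ≥ 5.)

|A +̂ A| = 6


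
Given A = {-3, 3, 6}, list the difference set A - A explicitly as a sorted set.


A - A = {a - a' : a, a' ∈ A}.
Compute a - a' for each ordered pair (a, a'):
a = -3: -3--3=0, -3-3=-6, -3-6=-9
a = 3: 3--3=6, 3-3=0, 3-6=-3
a = 6: 6--3=9, 6-3=3, 6-6=0
Collecting distinct values (and noting 0 appears from a-a):
A - A = {-9, -6, -3, 0, 3, 6, 9}
|A - A| = 7

A - A = {-9, -6, -3, 0, 3, 6, 9}


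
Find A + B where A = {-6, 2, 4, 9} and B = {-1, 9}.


A + B = {a + b : a ∈ A, b ∈ B}.
Enumerate all |A|·|B| = 4·2 = 8 pairs (a, b) and collect distinct sums.
a = -6: -6+-1=-7, -6+9=3
a = 2: 2+-1=1, 2+9=11
a = 4: 4+-1=3, 4+9=13
a = 9: 9+-1=8, 9+9=18
Collecting distinct sums: A + B = {-7, 1, 3, 8, 11, 13, 18}
|A + B| = 7

A + B = {-7, 1, 3, 8, 11, 13, 18}


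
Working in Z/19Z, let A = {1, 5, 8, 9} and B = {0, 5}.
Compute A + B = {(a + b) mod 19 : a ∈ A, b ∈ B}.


Work in Z/19Z: reduce every sum a + b modulo 19.
Enumerate all 8 pairs:
a = 1: 1+0=1, 1+5=6
a = 5: 5+0=5, 5+5=10
a = 8: 8+0=8, 8+5=13
a = 9: 9+0=9, 9+5=14
Distinct residues collected: {1, 5, 6, 8, 9, 10, 13, 14}
|A + B| = 8 (out of 19 total residues).

A + B = {1, 5, 6, 8, 9, 10, 13, 14}


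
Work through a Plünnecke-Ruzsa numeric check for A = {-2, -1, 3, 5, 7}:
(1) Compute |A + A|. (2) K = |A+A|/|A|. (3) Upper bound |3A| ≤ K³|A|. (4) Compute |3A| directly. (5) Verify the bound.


|A| = 5.
Step 1: Compute A + A by enumerating all 25 pairs.
A + A = {-4, -3, -2, 1, 2, 3, 4, 5, 6, 8, 10, 12, 14}, so |A + A| = 13.
Step 2: Doubling constant K = |A + A|/|A| = 13/5 = 13/5 ≈ 2.6000.
Step 3: Plünnecke-Ruzsa gives |3A| ≤ K³·|A| = (2.6000)³ · 5 ≈ 87.8800.
Step 4: Compute 3A = A + A + A directly by enumerating all triples (a,b,c) ∈ A³; |3A| = 23.
Step 5: Check 23 ≤ 87.8800? Yes ✓.

K = 13/5, Plünnecke-Ruzsa bound K³|A| ≈ 87.8800, |3A| = 23, inequality holds.


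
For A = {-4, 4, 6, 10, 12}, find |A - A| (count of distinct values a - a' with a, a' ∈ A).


A - A = {a - a' : a, a' ∈ A}; |A| = 5.
Bounds: 2|A|-1 ≤ |A - A| ≤ |A|² - |A| + 1, i.e. 9 ≤ |A - A| ≤ 21.
Note: 0 ∈ A - A always (from a - a). The set is symmetric: if d ∈ A - A then -d ∈ A - A.
Enumerate nonzero differences d = a - a' with a > a' (then include -d):
Positive differences: {2, 4, 6, 8, 10, 14, 16}
Full difference set: {0} ∪ (positive diffs) ∪ (negative diffs).
|A - A| = 1 + 2·7 = 15 (matches direct enumeration: 15).

|A - A| = 15


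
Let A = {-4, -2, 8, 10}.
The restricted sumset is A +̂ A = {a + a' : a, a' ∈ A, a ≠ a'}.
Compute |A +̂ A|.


Restricted sumset: A +̂ A = {a + a' : a ∈ A, a' ∈ A, a ≠ a'}.
Equivalently, take A + A and drop any sum 2a that is achievable ONLY as a + a for a ∈ A (i.e. sums representable only with equal summands).
Enumerate pairs (a, a') with a < a' (symmetric, so each unordered pair gives one sum; this covers all a ≠ a'):
  -4 + -2 = -6
  -4 + 8 = 4
  -4 + 10 = 6
  -2 + 8 = 6
  -2 + 10 = 8
  8 + 10 = 18
Collected distinct sums: {-6, 4, 6, 8, 18}
|A +̂ A| = 5
(Reference bound: |A +̂ A| ≥ 2|A| - 3 for |A| ≥ 2, with |A| = 4 giving ≥ 5.)

|A +̂ A| = 5


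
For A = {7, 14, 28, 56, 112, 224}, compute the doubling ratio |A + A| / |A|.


|A| = 6.
Compute A + A by enumerating all 36 pairs.
A + A = {14, 21, 28, 35, 42, 56, 63, 70, 84, 112, 119, 126, 140, 168, 224, 231, 238, 252, 280, 336, 448}, so |A + A| = 21.
K = |A + A| / |A| = 21/6 = 7/2 ≈ 3.5000.
Reference: AP of size 6 gives K = 11/6 ≈ 1.8333; a fully generic set of size 6 gives K ≈ 3.5000.

|A| = 6, |A + A| = 21, K = 21/6 = 7/2.


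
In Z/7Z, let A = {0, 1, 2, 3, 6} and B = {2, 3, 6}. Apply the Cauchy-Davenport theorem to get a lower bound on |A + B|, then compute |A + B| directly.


Cauchy-Davenport: |A + B| ≥ min(p, |A| + |B| - 1) for A, B nonempty in Z/pZ.
|A| = 5, |B| = 3, p = 7.
CD lower bound = min(7, 5 + 3 - 1) = min(7, 7) = 7.
Compute A + B mod 7 directly:
a = 0: 0+2=2, 0+3=3, 0+6=6
a = 1: 1+2=3, 1+3=4, 1+6=0
a = 2: 2+2=4, 2+3=5, 2+6=1
a = 3: 3+2=5, 3+3=6, 3+6=2
a = 6: 6+2=1, 6+3=2, 6+6=5
A + B = {0, 1, 2, 3, 4, 5, 6}, so |A + B| = 7.
Verify: 7 ≥ 7? Yes ✓.

CD lower bound = 7, actual |A + B| = 7.


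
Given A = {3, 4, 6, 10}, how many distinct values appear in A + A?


A + A = {a + a' : a, a' ∈ A}; |A| = 4.
General bounds: 2|A| - 1 ≤ |A + A| ≤ |A|(|A|+1)/2, i.e. 7 ≤ |A + A| ≤ 10.
Lower bound 2|A|-1 is attained iff A is an arithmetic progression.
Enumerate sums a + a' for a ≤ a' (symmetric, so this suffices):
a = 3: 3+3=6, 3+4=7, 3+6=9, 3+10=13
a = 4: 4+4=8, 4+6=10, 4+10=14
a = 6: 6+6=12, 6+10=16
a = 10: 10+10=20
Distinct sums: {6, 7, 8, 9, 10, 12, 13, 14, 16, 20}
|A + A| = 10

|A + A| = 10


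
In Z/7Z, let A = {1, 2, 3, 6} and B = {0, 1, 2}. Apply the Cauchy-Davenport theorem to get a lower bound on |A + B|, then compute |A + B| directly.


Cauchy-Davenport: |A + B| ≥ min(p, |A| + |B| - 1) for A, B nonempty in Z/pZ.
|A| = 4, |B| = 3, p = 7.
CD lower bound = min(7, 4 + 3 - 1) = min(7, 6) = 6.
Compute A + B mod 7 directly:
a = 1: 1+0=1, 1+1=2, 1+2=3
a = 2: 2+0=2, 2+1=3, 2+2=4
a = 3: 3+0=3, 3+1=4, 3+2=5
a = 6: 6+0=6, 6+1=0, 6+2=1
A + B = {0, 1, 2, 3, 4, 5, 6}, so |A + B| = 7.
Verify: 7 ≥ 6? Yes ✓.

CD lower bound = 6, actual |A + B| = 7.


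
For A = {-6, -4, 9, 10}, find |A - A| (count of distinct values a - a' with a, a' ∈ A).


A - A = {a - a' : a, a' ∈ A}; |A| = 4.
Bounds: 2|A|-1 ≤ |A - A| ≤ |A|² - |A| + 1, i.e. 7 ≤ |A - A| ≤ 13.
Note: 0 ∈ A - A always (from a - a). The set is symmetric: if d ∈ A - A then -d ∈ A - A.
Enumerate nonzero differences d = a - a' with a > a' (then include -d):
Positive differences: {1, 2, 13, 14, 15, 16}
Full difference set: {0} ∪ (positive diffs) ∪ (negative diffs).
|A - A| = 1 + 2·6 = 13 (matches direct enumeration: 13).

|A - A| = 13


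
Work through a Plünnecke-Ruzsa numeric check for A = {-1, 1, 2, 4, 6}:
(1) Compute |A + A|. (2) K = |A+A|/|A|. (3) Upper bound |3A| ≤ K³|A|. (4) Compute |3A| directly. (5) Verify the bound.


|A| = 5.
Step 1: Compute A + A by enumerating all 25 pairs.
A + A = {-2, 0, 1, 2, 3, 4, 5, 6, 7, 8, 10, 12}, so |A + A| = 12.
Step 2: Doubling constant K = |A + A|/|A| = 12/5 = 12/5 ≈ 2.4000.
Step 3: Plünnecke-Ruzsa gives |3A| ≤ K³·|A| = (2.4000)³ · 5 ≈ 69.1200.
Step 4: Compute 3A = A + A + A directly by enumerating all triples (a,b,c) ∈ A³; |3A| = 19.
Step 5: Check 19 ≤ 69.1200? Yes ✓.

K = 12/5, Plünnecke-Ruzsa bound K³|A| ≈ 69.1200, |3A| = 19, inequality holds.


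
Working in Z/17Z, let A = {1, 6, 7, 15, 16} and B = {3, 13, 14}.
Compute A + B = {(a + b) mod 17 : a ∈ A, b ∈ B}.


Work in Z/17Z: reduce every sum a + b modulo 17.
Enumerate all 15 pairs:
a = 1: 1+3=4, 1+13=14, 1+14=15
a = 6: 6+3=9, 6+13=2, 6+14=3
a = 7: 7+3=10, 7+13=3, 7+14=4
a = 15: 15+3=1, 15+13=11, 15+14=12
a = 16: 16+3=2, 16+13=12, 16+14=13
Distinct residues collected: {1, 2, 3, 4, 9, 10, 11, 12, 13, 14, 15}
|A + B| = 11 (out of 17 total residues).

A + B = {1, 2, 3, 4, 9, 10, 11, 12, 13, 14, 15}


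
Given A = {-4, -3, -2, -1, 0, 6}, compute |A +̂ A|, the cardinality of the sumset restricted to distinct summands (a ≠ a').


Restricted sumset: A +̂ A = {a + a' : a ∈ A, a' ∈ A, a ≠ a'}.
Equivalently, take A + A and drop any sum 2a that is achievable ONLY as a + a for a ∈ A (i.e. sums representable only with equal summands).
Enumerate pairs (a, a') with a < a' (symmetric, so each unordered pair gives one sum; this covers all a ≠ a'):
  -4 + -3 = -7
  -4 + -2 = -6
  -4 + -1 = -5
  -4 + 0 = -4
  -4 + 6 = 2
  -3 + -2 = -5
  -3 + -1 = -4
  -3 + 0 = -3
  -3 + 6 = 3
  -2 + -1 = -3
  -2 + 0 = -2
  -2 + 6 = 4
  -1 + 0 = -1
  -1 + 6 = 5
  0 + 6 = 6
Collected distinct sums: {-7, -6, -5, -4, -3, -2, -1, 2, 3, 4, 5, 6}
|A +̂ A| = 12
(Reference bound: |A +̂ A| ≥ 2|A| - 3 for |A| ≥ 2, with |A| = 6 giving ≥ 9.)

|A +̂ A| = 12


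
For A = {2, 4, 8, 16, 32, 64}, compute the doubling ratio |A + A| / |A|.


|A| = 6.
Compute A + A by enumerating all 36 pairs.
A + A = {4, 6, 8, 10, 12, 16, 18, 20, 24, 32, 34, 36, 40, 48, 64, 66, 68, 72, 80, 96, 128}, so |A + A| = 21.
K = |A + A| / |A| = 21/6 = 7/2 ≈ 3.5000.
Reference: AP of size 6 gives K = 11/6 ≈ 1.8333; a fully generic set of size 6 gives K ≈ 3.5000.

|A| = 6, |A + A| = 21, K = 21/6 = 7/2.


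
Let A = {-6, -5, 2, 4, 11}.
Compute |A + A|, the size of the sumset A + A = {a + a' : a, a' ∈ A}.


A + A = {a + a' : a, a' ∈ A}; |A| = 5.
General bounds: 2|A| - 1 ≤ |A + A| ≤ |A|(|A|+1)/2, i.e. 9 ≤ |A + A| ≤ 15.
Lower bound 2|A|-1 is attained iff A is an arithmetic progression.
Enumerate sums a + a' for a ≤ a' (symmetric, so this suffices):
a = -6: -6+-6=-12, -6+-5=-11, -6+2=-4, -6+4=-2, -6+11=5
a = -5: -5+-5=-10, -5+2=-3, -5+4=-1, -5+11=6
a = 2: 2+2=4, 2+4=6, 2+11=13
a = 4: 4+4=8, 4+11=15
a = 11: 11+11=22
Distinct sums: {-12, -11, -10, -4, -3, -2, -1, 4, 5, 6, 8, 13, 15, 22}
|A + A| = 14

|A + A| = 14


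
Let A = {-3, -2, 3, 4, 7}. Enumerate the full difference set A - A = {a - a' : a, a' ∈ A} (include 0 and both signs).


A - A = {a - a' : a, a' ∈ A}.
Compute a - a' for each ordered pair (a, a'):
a = -3: -3--3=0, -3--2=-1, -3-3=-6, -3-4=-7, -3-7=-10
a = -2: -2--3=1, -2--2=0, -2-3=-5, -2-4=-6, -2-7=-9
a = 3: 3--3=6, 3--2=5, 3-3=0, 3-4=-1, 3-7=-4
a = 4: 4--3=7, 4--2=6, 4-3=1, 4-4=0, 4-7=-3
a = 7: 7--3=10, 7--2=9, 7-3=4, 7-4=3, 7-7=0
Collecting distinct values (and noting 0 appears from a-a):
A - A = {-10, -9, -7, -6, -5, -4, -3, -1, 0, 1, 3, 4, 5, 6, 7, 9, 10}
|A - A| = 17

A - A = {-10, -9, -7, -6, -5, -4, -3, -1, 0, 1, 3, 4, 5, 6, 7, 9, 10}


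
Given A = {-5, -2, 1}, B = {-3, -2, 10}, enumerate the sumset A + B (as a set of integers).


A + B = {a + b : a ∈ A, b ∈ B}.
Enumerate all |A|·|B| = 3·3 = 9 pairs (a, b) and collect distinct sums.
a = -5: -5+-3=-8, -5+-2=-7, -5+10=5
a = -2: -2+-3=-5, -2+-2=-4, -2+10=8
a = 1: 1+-3=-2, 1+-2=-1, 1+10=11
Collecting distinct sums: A + B = {-8, -7, -5, -4, -2, -1, 5, 8, 11}
|A + B| = 9

A + B = {-8, -7, -5, -4, -2, -1, 5, 8, 11}


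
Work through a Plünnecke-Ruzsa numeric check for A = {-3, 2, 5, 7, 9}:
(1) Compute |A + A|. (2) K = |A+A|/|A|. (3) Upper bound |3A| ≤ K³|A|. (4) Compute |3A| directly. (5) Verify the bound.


|A| = 5.
Step 1: Compute A + A by enumerating all 25 pairs.
A + A = {-6, -1, 2, 4, 6, 7, 9, 10, 11, 12, 14, 16, 18}, so |A + A| = 13.
Step 2: Doubling constant K = |A + A|/|A| = 13/5 = 13/5 ≈ 2.6000.
Step 3: Plünnecke-Ruzsa gives |3A| ≤ K³·|A| = (2.6000)³ · 5 ≈ 87.8800.
Step 4: Compute 3A = A + A + A directly by enumerating all triples (a,b,c) ∈ A³; |3A| = 24.
Step 5: Check 24 ≤ 87.8800? Yes ✓.

K = 13/5, Plünnecke-Ruzsa bound K³|A| ≈ 87.8800, |3A| = 24, inequality holds.


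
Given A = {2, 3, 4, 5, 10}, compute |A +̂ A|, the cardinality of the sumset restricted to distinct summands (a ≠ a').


Restricted sumset: A +̂ A = {a + a' : a ∈ A, a' ∈ A, a ≠ a'}.
Equivalently, take A + A and drop any sum 2a that is achievable ONLY as a + a for a ∈ A (i.e. sums representable only with equal summands).
Enumerate pairs (a, a') with a < a' (symmetric, so each unordered pair gives one sum; this covers all a ≠ a'):
  2 + 3 = 5
  2 + 4 = 6
  2 + 5 = 7
  2 + 10 = 12
  3 + 4 = 7
  3 + 5 = 8
  3 + 10 = 13
  4 + 5 = 9
  4 + 10 = 14
  5 + 10 = 15
Collected distinct sums: {5, 6, 7, 8, 9, 12, 13, 14, 15}
|A +̂ A| = 9
(Reference bound: |A +̂ A| ≥ 2|A| - 3 for |A| ≥ 2, with |A| = 5 giving ≥ 7.)

|A +̂ A| = 9


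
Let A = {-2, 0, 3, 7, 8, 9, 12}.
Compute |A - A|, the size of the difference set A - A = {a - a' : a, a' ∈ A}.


A - A = {a - a' : a, a' ∈ A}; |A| = 7.
Bounds: 2|A|-1 ≤ |A - A| ≤ |A|² - |A| + 1, i.e. 13 ≤ |A - A| ≤ 43.
Note: 0 ∈ A - A always (from a - a). The set is symmetric: if d ∈ A - A then -d ∈ A - A.
Enumerate nonzero differences d = a - a' with a > a' (then include -d):
Positive differences: {1, 2, 3, 4, 5, 6, 7, 8, 9, 10, 11, 12, 14}
Full difference set: {0} ∪ (positive diffs) ∪ (negative diffs).
|A - A| = 1 + 2·13 = 27 (matches direct enumeration: 27).

|A - A| = 27


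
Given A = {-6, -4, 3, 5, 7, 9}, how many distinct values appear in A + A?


A + A = {a + a' : a, a' ∈ A}; |A| = 6.
General bounds: 2|A| - 1 ≤ |A + A| ≤ |A|(|A|+1)/2, i.e. 11 ≤ |A + A| ≤ 21.
Lower bound 2|A|-1 is attained iff A is an arithmetic progression.
Enumerate sums a + a' for a ≤ a' (symmetric, so this suffices):
a = -6: -6+-6=-12, -6+-4=-10, -6+3=-3, -6+5=-1, -6+7=1, -6+9=3
a = -4: -4+-4=-8, -4+3=-1, -4+5=1, -4+7=3, -4+9=5
a = 3: 3+3=6, 3+5=8, 3+7=10, 3+9=12
a = 5: 5+5=10, 5+7=12, 5+9=14
a = 7: 7+7=14, 7+9=16
a = 9: 9+9=18
Distinct sums: {-12, -10, -8, -3, -1, 1, 3, 5, 6, 8, 10, 12, 14, 16, 18}
|A + A| = 15

|A + A| = 15


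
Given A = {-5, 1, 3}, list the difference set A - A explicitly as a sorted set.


A - A = {a - a' : a, a' ∈ A}.
Compute a - a' for each ordered pair (a, a'):
a = -5: -5--5=0, -5-1=-6, -5-3=-8
a = 1: 1--5=6, 1-1=0, 1-3=-2
a = 3: 3--5=8, 3-1=2, 3-3=0
Collecting distinct values (and noting 0 appears from a-a):
A - A = {-8, -6, -2, 0, 2, 6, 8}
|A - A| = 7

A - A = {-8, -6, -2, 0, 2, 6, 8}


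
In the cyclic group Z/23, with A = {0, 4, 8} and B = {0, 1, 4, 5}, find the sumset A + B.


Work in Z/23Z: reduce every sum a + b modulo 23.
Enumerate all 12 pairs:
a = 0: 0+0=0, 0+1=1, 0+4=4, 0+5=5
a = 4: 4+0=4, 4+1=5, 4+4=8, 4+5=9
a = 8: 8+0=8, 8+1=9, 8+4=12, 8+5=13
Distinct residues collected: {0, 1, 4, 5, 8, 9, 12, 13}
|A + B| = 8 (out of 23 total residues).

A + B = {0, 1, 4, 5, 8, 9, 12, 13}


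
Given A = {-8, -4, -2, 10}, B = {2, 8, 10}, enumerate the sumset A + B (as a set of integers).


A + B = {a + b : a ∈ A, b ∈ B}.
Enumerate all |A|·|B| = 4·3 = 12 pairs (a, b) and collect distinct sums.
a = -8: -8+2=-6, -8+8=0, -8+10=2
a = -4: -4+2=-2, -4+8=4, -4+10=6
a = -2: -2+2=0, -2+8=6, -2+10=8
a = 10: 10+2=12, 10+8=18, 10+10=20
Collecting distinct sums: A + B = {-6, -2, 0, 2, 4, 6, 8, 12, 18, 20}
|A + B| = 10

A + B = {-6, -2, 0, 2, 4, 6, 8, 12, 18, 20}


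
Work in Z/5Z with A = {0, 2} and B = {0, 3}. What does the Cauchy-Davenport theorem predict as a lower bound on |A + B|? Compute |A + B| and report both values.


Cauchy-Davenport: |A + B| ≥ min(p, |A| + |B| - 1) for A, B nonempty in Z/pZ.
|A| = 2, |B| = 2, p = 5.
CD lower bound = min(5, 2 + 2 - 1) = min(5, 3) = 3.
Compute A + B mod 5 directly:
a = 0: 0+0=0, 0+3=3
a = 2: 2+0=2, 2+3=0
A + B = {0, 2, 3}, so |A + B| = 3.
Verify: 3 ≥ 3? Yes ✓.

CD lower bound = 3, actual |A + B| = 3.


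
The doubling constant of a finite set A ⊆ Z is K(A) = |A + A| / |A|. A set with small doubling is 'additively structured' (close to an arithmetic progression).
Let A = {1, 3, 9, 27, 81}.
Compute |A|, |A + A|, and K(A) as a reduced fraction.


|A| = 5.
Compute A + A by enumerating all 25 pairs.
A + A = {2, 4, 6, 10, 12, 18, 28, 30, 36, 54, 82, 84, 90, 108, 162}, so |A + A| = 15.
K = |A + A| / |A| = 15/5 = 3/1 ≈ 3.0000.
Reference: AP of size 5 gives K = 9/5 ≈ 1.8000; a fully generic set of size 5 gives K ≈ 3.0000.

|A| = 5, |A + A| = 15, K = 15/5 = 3/1.


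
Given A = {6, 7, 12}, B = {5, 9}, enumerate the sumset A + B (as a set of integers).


A + B = {a + b : a ∈ A, b ∈ B}.
Enumerate all |A|·|B| = 3·2 = 6 pairs (a, b) and collect distinct sums.
a = 6: 6+5=11, 6+9=15
a = 7: 7+5=12, 7+9=16
a = 12: 12+5=17, 12+9=21
Collecting distinct sums: A + B = {11, 12, 15, 16, 17, 21}
|A + B| = 6

A + B = {11, 12, 15, 16, 17, 21}


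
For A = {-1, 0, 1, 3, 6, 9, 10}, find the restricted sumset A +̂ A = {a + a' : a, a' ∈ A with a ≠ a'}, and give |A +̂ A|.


Restricted sumset: A +̂ A = {a + a' : a ∈ A, a' ∈ A, a ≠ a'}.
Equivalently, take A + A and drop any sum 2a that is achievable ONLY as a + a for a ∈ A (i.e. sums representable only with equal summands).
Enumerate pairs (a, a') with a < a' (symmetric, so each unordered pair gives one sum; this covers all a ≠ a'):
  -1 + 0 = -1
  -1 + 1 = 0
  -1 + 3 = 2
  -1 + 6 = 5
  -1 + 9 = 8
  -1 + 10 = 9
  0 + 1 = 1
  0 + 3 = 3
  0 + 6 = 6
  0 + 9 = 9
  0 + 10 = 10
  1 + 3 = 4
  1 + 6 = 7
  1 + 9 = 10
  1 + 10 = 11
  3 + 6 = 9
  3 + 9 = 12
  3 + 10 = 13
  6 + 9 = 15
  6 + 10 = 16
  9 + 10 = 19
Collected distinct sums: {-1, 0, 1, 2, 3, 4, 5, 6, 7, 8, 9, 10, 11, 12, 13, 15, 16, 19}
|A +̂ A| = 18
(Reference bound: |A +̂ A| ≥ 2|A| - 3 for |A| ≥ 2, with |A| = 7 giving ≥ 11.)

|A +̂ A| = 18


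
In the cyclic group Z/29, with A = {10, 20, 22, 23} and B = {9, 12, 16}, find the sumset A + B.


Work in Z/29Z: reduce every sum a + b modulo 29.
Enumerate all 12 pairs:
a = 10: 10+9=19, 10+12=22, 10+16=26
a = 20: 20+9=0, 20+12=3, 20+16=7
a = 22: 22+9=2, 22+12=5, 22+16=9
a = 23: 23+9=3, 23+12=6, 23+16=10
Distinct residues collected: {0, 2, 3, 5, 6, 7, 9, 10, 19, 22, 26}
|A + B| = 11 (out of 29 total residues).

A + B = {0, 2, 3, 5, 6, 7, 9, 10, 19, 22, 26}


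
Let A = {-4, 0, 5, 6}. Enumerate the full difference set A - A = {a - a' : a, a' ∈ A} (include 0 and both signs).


A - A = {a - a' : a, a' ∈ A}.
Compute a - a' for each ordered pair (a, a'):
a = -4: -4--4=0, -4-0=-4, -4-5=-9, -4-6=-10
a = 0: 0--4=4, 0-0=0, 0-5=-5, 0-6=-6
a = 5: 5--4=9, 5-0=5, 5-5=0, 5-6=-1
a = 6: 6--4=10, 6-0=6, 6-5=1, 6-6=0
Collecting distinct values (and noting 0 appears from a-a):
A - A = {-10, -9, -6, -5, -4, -1, 0, 1, 4, 5, 6, 9, 10}
|A - A| = 13

A - A = {-10, -9, -6, -5, -4, -1, 0, 1, 4, 5, 6, 9, 10}


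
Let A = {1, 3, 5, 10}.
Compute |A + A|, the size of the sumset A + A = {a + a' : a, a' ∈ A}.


A + A = {a + a' : a, a' ∈ A}; |A| = 4.
General bounds: 2|A| - 1 ≤ |A + A| ≤ |A|(|A|+1)/2, i.e. 7 ≤ |A + A| ≤ 10.
Lower bound 2|A|-1 is attained iff A is an arithmetic progression.
Enumerate sums a + a' for a ≤ a' (symmetric, so this suffices):
a = 1: 1+1=2, 1+3=4, 1+5=6, 1+10=11
a = 3: 3+3=6, 3+5=8, 3+10=13
a = 5: 5+5=10, 5+10=15
a = 10: 10+10=20
Distinct sums: {2, 4, 6, 8, 10, 11, 13, 15, 20}
|A + A| = 9

|A + A| = 9


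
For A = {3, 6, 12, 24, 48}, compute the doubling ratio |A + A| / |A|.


|A| = 5.
Compute A + A by enumerating all 25 pairs.
A + A = {6, 9, 12, 15, 18, 24, 27, 30, 36, 48, 51, 54, 60, 72, 96}, so |A + A| = 15.
K = |A + A| / |A| = 15/5 = 3/1 ≈ 3.0000.
Reference: AP of size 5 gives K = 9/5 ≈ 1.8000; a fully generic set of size 5 gives K ≈ 3.0000.

|A| = 5, |A + A| = 15, K = 15/5 = 3/1.


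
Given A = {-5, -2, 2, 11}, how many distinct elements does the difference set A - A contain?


A - A = {a - a' : a, a' ∈ A}; |A| = 4.
Bounds: 2|A|-1 ≤ |A - A| ≤ |A|² - |A| + 1, i.e. 7 ≤ |A - A| ≤ 13.
Note: 0 ∈ A - A always (from a - a). The set is symmetric: if d ∈ A - A then -d ∈ A - A.
Enumerate nonzero differences d = a - a' with a > a' (then include -d):
Positive differences: {3, 4, 7, 9, 13, 16}
Full difference set: {0} ∪ (positive diffs) ∪ (negative diffs).
|A - A| = 1 + 2·6 = 13 (matches direct enumeration: 13).

|A - A| = 13


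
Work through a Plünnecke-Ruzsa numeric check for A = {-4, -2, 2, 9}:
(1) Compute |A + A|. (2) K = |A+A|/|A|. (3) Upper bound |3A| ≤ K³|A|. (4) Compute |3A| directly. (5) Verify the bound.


|A| = 4.
Step 1: Compute A + A by enumerating all 16 pairs.
A + A = {-8, -6, -4, -2, 0, 4, 5, 7, 11, 18}, so |A + A| = 10.
Step 2: Doubling constant K = |A + A|/|A| = 10/4 = 10/4 ≈ 2.5000.
Step 3: Plünnecke-Ruzsa gives |3A| ≤ K³·|A| = (2.5000)³ · 4 ≈ 62.5000.
Step 4: Compute 3A = A + A + A directly by enumerating all triples (a,b,c) ∈ A³; |3A| = 19.
Step 5: Check 19 ≤ 62.5000? Yes ✓.

K = 10/4, Plünnecke-Ruzsa bound K³|A| ≈ 62.5000, |3A| = 19, inequality holds.


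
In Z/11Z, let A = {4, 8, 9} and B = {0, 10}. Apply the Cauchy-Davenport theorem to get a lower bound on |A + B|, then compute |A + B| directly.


Cauchy-Davenport: |A + B| ≥ min(p, |A| + |B| - 1) for A, B nonempty in Z/pZ.
|A| = 3, |B| = 2, p = 11.
CD lower bound = min(11, 3 + 2 - 1) = min(11, 4) = 4.
Compute A + B mod 11 directly:
a = 4: 4+0=4, 4+10=3
a = 8: 8+0=8, 8+10=7
a = 9: 9+0=9, 9+10=8
A + B = {3, 4, 7, 8, 9}, so |A + B| = 5.
Verify: 5 ≥ 4? Yes ✓.

CD lower bound = 4, actual |A + B| = 5.


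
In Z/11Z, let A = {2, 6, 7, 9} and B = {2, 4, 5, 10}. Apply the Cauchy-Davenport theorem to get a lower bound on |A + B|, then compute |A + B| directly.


Cauchy-Davenport: |A + B| ≥ min(p, |A| + |B| - 1) for A, B nonempty in Z/pZ.
|A| = 4, |B| = 4, p = 11.
CD lower bound = min(11, 4 + 4 - 1) = min(11, 7) = 7.
Compute A + B mod 11 directly:
a = 2: 2+2=4, 2+4=6, 2+5=7, 2+10=1
a = 6: 6+2=8, 6+4=10, 6+5=0, 6+10=5
a = 7: 7+2=9, 7+4=0, 7+5=1, 7+10=6
a = 9: 9+2=0, 9+4=2, 9+5=3, 9+10=8
A + B = {0, 1, 2, 3, 4, 5, 6, 7, 8, 9, 10}, so |A + B| = 11.
Verify: 11 ≥ 7? Yes ✓.

CD lower bound = 7, actual |A + B| = 11.


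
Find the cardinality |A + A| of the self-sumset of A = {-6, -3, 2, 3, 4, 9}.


A + A = {a + a' : a, a' ∈ A}; |A| = 6.
General bounds: 2|A| - 1 ≤ |A + A| ≤ |A|(|A|+1)/2, i.e. 11 ≤ |A + A| ≤ 21.
Lower bound 2|A|-1 is attained iff A is an arithmetic progression.
Enumerate sums a + a' for a ≤ a' (symmetric, so this suffices):
a = -6: -6+-6=-12, -6+-3=-9, -6+2=-4, -6+3=-3, -6+4=-2, -6+9=3
a = -3: -3+-3=-6, -3+2=-1, -3+3=0, -3+4=1, -3+9=6
a = 2: 2+2=4, 2+3=5, 2+4=6, 2+9=11
a = 3: 3+3=6, 3+4=7, 3+9=12
a = 4: 4+4=8, 4+9=13
a = 9: 9+9=18
Distinct sums: {-12, -9, -6, -4, -3, -2, -1, 0, 1, 3, 4, 5, 6, 7, 8, 11, 12, 13, 18}
|A + A| = 19

|A + A| = 19


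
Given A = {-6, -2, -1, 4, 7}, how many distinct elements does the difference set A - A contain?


A - A = {a - a' : a, a' ∈ A}; |A| = 5.
Bounds: 2|A|-1 ≤ |A - A| ≤ |A|² - |A| + 1, i.e. 9 ≤ |A - A| ≤ 21.
Note: 0 ∈ A - A always (from a - a). The set is symmetric: if d ∈ A - A then -d ∈ A - A.
Enumerate nonzero differences d = a - a' with a > a' (then include -d):
Positive differences: {1, 3, 4, 5, 6, 8, 9, 10, 13}
Full difference set: {0} ∪ (positive diffs) ∪ (negative diffs).
|A - A| = 1 + 2·9 = 19 (matches direct enumeration: 19).

|A - A| = 19
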